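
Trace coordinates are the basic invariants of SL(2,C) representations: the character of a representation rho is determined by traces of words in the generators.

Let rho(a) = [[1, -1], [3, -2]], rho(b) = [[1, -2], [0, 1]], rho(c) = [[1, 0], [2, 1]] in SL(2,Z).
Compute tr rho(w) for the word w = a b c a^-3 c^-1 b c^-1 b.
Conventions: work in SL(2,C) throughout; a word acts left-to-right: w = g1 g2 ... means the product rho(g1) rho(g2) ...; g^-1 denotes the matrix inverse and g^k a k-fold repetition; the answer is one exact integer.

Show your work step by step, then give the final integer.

-65

rho(a) = [[1, -1], [3, -2]]
... * rho(b) = [[1, -2], [0, 1]]  ->  [[1, -3], [3, -8]]
... * rho(c) = [[1, 0], [2, 1]]  ->  [[-5, -3], [-13, -8]]
... * rho(a^-1) = [[-2, 1], [-3, 1]]  ->  [[19, -8], [50, -21]]
... * rho(a^-1) = [[-2, 1], [-3, 1]]  ->  [[-14, 11], [-37, 29]]
... * rho(a^-1) = [[-2, 1], [-3, 1]]  ->  [[-5, -3], [-13, -8]]
... * rho(c^-1) = [[1, 0], [-2, 1]]  ->  [[1, -3], [3, -8]]
... * rho(b) = [[1, -2], [0, 1]]  ->  [[1, -5], [3, -14]]
... * rho(c^-1) = [[1, 0], [-2, 1]]  ->  [[11, -5], [31, -14]]
... * rho(b) = [[1, -2], [0, 1]]  ->  [[11, -27], [31, -76]]
tr = 11 + -76 = -65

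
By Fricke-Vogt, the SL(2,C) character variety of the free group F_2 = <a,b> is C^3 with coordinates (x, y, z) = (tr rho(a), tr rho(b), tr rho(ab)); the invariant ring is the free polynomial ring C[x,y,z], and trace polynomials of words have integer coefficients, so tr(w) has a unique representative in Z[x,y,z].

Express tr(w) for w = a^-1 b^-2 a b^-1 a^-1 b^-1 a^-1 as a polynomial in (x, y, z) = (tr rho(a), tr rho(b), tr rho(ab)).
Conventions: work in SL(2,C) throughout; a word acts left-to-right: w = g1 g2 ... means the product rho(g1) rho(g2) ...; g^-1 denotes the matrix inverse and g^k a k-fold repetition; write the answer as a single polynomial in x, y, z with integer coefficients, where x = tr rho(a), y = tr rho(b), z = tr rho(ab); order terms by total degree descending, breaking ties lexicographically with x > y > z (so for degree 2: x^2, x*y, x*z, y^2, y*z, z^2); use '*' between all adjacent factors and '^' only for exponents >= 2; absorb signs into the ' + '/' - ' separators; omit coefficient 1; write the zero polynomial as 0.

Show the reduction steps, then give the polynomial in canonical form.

apply: trace(b^-1) = trace(b) = y
trace(b^-1 a) = trace(a)*trace(b) - trace(a b)  (eliminate b^-1) = x*y - z
trace(b^-1 a^-1) = trace(b^-1)*trace(a) - trace(b^-1 a)  (eliminate a^-1) = z
trace(b a b) = trace(b)*trace(a b) - trace(a)  (reduce the b square) = y*z - x
apply: trace(b a b a) = trace(a b)*trace(a b) - trace(1)  (split on a) = z^2 - 2
apply: trace(a^-1 b a b) = trace(b a b)*trace(a) - trace(b a b a)  (eliminate a^-1) = x*y*z - x^2 - z^2 + 2
use: trace(a^-1 b a b^-1) = trace(a^-1 b a)*trace(b) - trace(a^-1 b a b)  (eliminate b^-1) = -x*y*z + x^2 + y^2 + z^2 - 2
trace(a b^-1 a^-2 b) = trace(a^-1 b a b^-1)*trace(a) - trace(a^-1 b a b^-1 a)  (eliminate a^-1) = -x^2*y*z + x^3 + x*y^2 + x*z^2 - 3*x
trace(a b^-1 a^-2 b^-1) = trace(a b^-1 a^-2)*trace(b) - trace(a b^-1 a^-2 b)  (eliminate b^-1) = x^2*y*z - x^3 - x*y^2 - x*z^2 + y*z + 3*x
apply: trace(a^-1 b^-2 a b^-1 a^-1) = trace(a b^-1 a^-2 b^-1)*trace(b) - trace(a b^-1 a^-2)  (eliminate b^-1) = x^2*y^2*z - x^3*y - x*y^3 - x*y*z^2 + y^2*z + 3*x*y - z
trace(a^2) = trace(a)*trace(a) - trace(1)  (reduce the a square) = x^2 - 2
use: trace(a^2 b) = trace(a)*trace(b a) - trace(b)  (reduce the a square) = x*z - y
apply: trace(b^-1 a^2) = trace(a^2)*trace(b) - trace(a^2 b)  (eliminate b^-1) = x^2*y - x*z - y
trace(a b^-2 a) = trace(b^-1 a^2)*trace(b) - trace(b^-1 a^2 b)  (eliminate b^-1) = x^2*y^2 - x*y*z - x^2 - y^2 + 2
apply: trace(a^2 b a) = trace(a)*trace(b a^2) - trace(b a)  (reduce the a square) = x^2*z - x*y - z
trace(a^2 b a b) = trace(a)*trace(b a b a) - trace(b a b)  (reduce the a square) = x*z^2 - y*z - x
trace(a b a b^-1 a) = trace(a^2 b a)*trace(b) - trace(a^2 b a b)  (eliminate b^-1) = x^2*y*z - x*y^2 - x*z^2 + x
trace(a b a b a b) = trace(b a)*trace(b a b a) - trace(b^-1 a^-1)  (split on b) = z^3 - 3*z
use: trace(a b a b^-1 a b) = trace(a b a b a)*trace(b) - trace(a b a b a b)  (eliminate b^-1) = x*y*z^2 - y^2*z - z^3 - x*y + 3*z
apply: trace(a b^-1 a b a b^-1) = trace(a b a b^-1 a)*trace(b) - trace(a b a b^-1 a b)  (eliminate b^-1) = x^2*y^2*z - x*y^3 - 2*x*y*z^2 + y^2*z + z^3 + 2*x*y - 3*z
use: trace(a b^-1 a b a) = trace(a b a^2)*trace(b) - trace(a b a^2 b)  (eliminate b^-1) = x^2*y*z - x*y^2 - x*z^2 + x
apply: trace(b a b^-2 a b^-1 a) = trace(a b^-1 a b a b^-1)*trace(b) - trace(a b^-1 a b a)  (eliminate b^-1) = x^2*y^3*z - x*y^4 - 2*x*y^2*z^2 - x^2*y*z + y^3*z + y*z^3 + 3*x*y^2 + x*z^2 - 3*y*z - x
apply: trace(b^-2 a b^-1 a^-1 b a) = trace(b a b^-2 a b^-1)*trace(a) - trace(b a b^-2 a b^-1 a)  (eliminate a^-1) = -x^2*y^3*z + x^3*y^2 + x*y^4 + 2*x*y^2*z^2 - y^3*z - y*z^3 - x^3 - 4*x*y^2 - x*z^2 + 3*y*z + 3*x
apply: trace(a^-1 b^-2 a b^-1 a^-1 b) = trace(b^-2 a b^-1 a^-1 b)*trace(a) - trace(b^-2 a b^-1 a^-1 b a)  (eliminate a^-1) = x^2*y^3*z - x^3*y^2 - x*y^4 - 2*x*y^2*z^2 + x^2*y*z + y^3*z + y*z^3 + 4*x*y^2 - 3*y*z - x
apply: trace(a^-1 b^-2 a b^-1 a^-1 b^-1) = trace(a^-1 b^-2 a b^-1 a^-1)*trace(b) - trace(a^-1 b^-2 a b^-1 a^-1 b)  (eliminate b^-1) = x*y^2*z^2 - x^2*y*z - y*z^3 - x*y^2 + 2*y*z + x
use: trace(a b^-2) = trace(b^-1 a)*trace(b) - trace(b^-1 a b)  (eliminate b^-1) = x*y^2 - y*z - x
use: trace(b^-1 a b^-2) = trace(a b^-2)*trace(b) - trace(a b^-1)  (eliminate b^-1) = x*y^3 - y^2*z - 2*x*y + z
trace(b^-3 a b^-1) = trace(b^-1 a b^-2)*trace(b) - trace(b^-1 a b^-1)  (eliminate b^-1) = x*y^4 - y^3*z - 3*x*y^2 + 2*y*z + x
trace(a b a b^-1) = trace(a b a)*trace(b) - trace(a b a b)  (eliminate b^-1) = x*y*z - y^2 - z^2 + 2
trace(a b^-2 a b) = trace(a b a b^-1)*trace(b) - trace(a b a)  (eliminate b^-1) = x*y^2*z - y^3 - y*z^2 - x*z + 3*y
apply: trace(b^-1 a b^-1 a b^-1) = trace(a b^-2 a)*trace(b) - trace(a b^-2 a b)  (eliminate b^-1) = x^2*y^3 - 2*x*y^2*z - x^2*y + y*z^2 + x*z - y
trace(b^-1 a b^-1 a) = trace(a b^-1 a)*trace(b) - trace(a b^-1 a b)  (eliminate b^-1) = x^2*y^2 - 2*x*y*z + z^2 - 2
use: trace(b^-3 a b^-1 a) = trace(b^-1 a b^-1 a b^-1)*trace(b) - trace(b^-1 a b^-1 a)  (eliminate b^-1) = x^2*y^4 - 2*x*y^3*z - 2*x^2*y^2 + y^2*z^2 + 3*x*y*z - y^2 - z^2 + 2
trace(b^-2 a b^-1 a^-1 b^-1) = trace(b^-3 a b^-1)*trace(a) - trace(b^-3 a b^-1 a)  (eliminate a^-1) = x*y^3*z - x^2*y^2 - y^2*z^2 - x*y*z + x^2 + y^2 + z^2 - 2
trace(a^-1 b^-2 a b^-1 a^-1 b^-1 a^-1) = trace(a^-1 b^-2 a b^-1 a^-1 b^-1)*trace(a) - trace(a^-1 b^-2 a b^-1 a^-1 b^-1 a)  (eliminate a^-1) = x^2*y^2*z^2 - x^3*y*z - x*y^3*z - x*y*z^3 + y^2*z^2 + 3*x*y*z - y^2 - z^2 + 2

x^2*y^2*z^2 - x^3*y*z - x*y^3*z - x*y*z^3 + y^2*z^2 + 3*x*y*z - y^2 - z^2 + 2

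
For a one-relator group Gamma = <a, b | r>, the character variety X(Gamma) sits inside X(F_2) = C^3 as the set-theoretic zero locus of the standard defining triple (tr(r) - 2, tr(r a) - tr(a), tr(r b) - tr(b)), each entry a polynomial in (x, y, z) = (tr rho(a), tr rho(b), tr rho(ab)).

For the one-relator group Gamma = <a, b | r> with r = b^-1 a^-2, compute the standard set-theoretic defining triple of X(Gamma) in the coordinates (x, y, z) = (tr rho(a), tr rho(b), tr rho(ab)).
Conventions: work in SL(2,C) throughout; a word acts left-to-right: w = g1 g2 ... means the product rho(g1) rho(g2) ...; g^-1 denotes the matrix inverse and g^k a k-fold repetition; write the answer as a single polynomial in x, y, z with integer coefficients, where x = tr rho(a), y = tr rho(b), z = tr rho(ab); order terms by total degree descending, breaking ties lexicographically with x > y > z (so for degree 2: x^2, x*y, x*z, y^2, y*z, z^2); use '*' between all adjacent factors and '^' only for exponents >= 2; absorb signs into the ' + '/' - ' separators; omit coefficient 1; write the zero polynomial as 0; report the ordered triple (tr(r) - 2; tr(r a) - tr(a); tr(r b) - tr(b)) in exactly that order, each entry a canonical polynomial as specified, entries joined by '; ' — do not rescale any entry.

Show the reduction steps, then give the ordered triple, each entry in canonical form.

next, tr(a^-1) = tr(a) = x
tr(a^-2) = tr(a^-1) * tr(a) - tr(1) = x^2 - 2
tr(b a^-1) = tr(b) * tr(a) - tr(b a) = x*y - z
tr(a^-2 b) = tr(b a^-1) * tr(a) - tr(b) = x^2*y - x*z - y
tr(b^-1 a^-2) = tr(a^-2) * tr(b) - tr(a^-2 b) = x*z - y
assemble the triple (tr(r) - 2; tr(r a) - x; tr(r b) - y)

x*z - y - 2; -x + z; x^2 - y - 2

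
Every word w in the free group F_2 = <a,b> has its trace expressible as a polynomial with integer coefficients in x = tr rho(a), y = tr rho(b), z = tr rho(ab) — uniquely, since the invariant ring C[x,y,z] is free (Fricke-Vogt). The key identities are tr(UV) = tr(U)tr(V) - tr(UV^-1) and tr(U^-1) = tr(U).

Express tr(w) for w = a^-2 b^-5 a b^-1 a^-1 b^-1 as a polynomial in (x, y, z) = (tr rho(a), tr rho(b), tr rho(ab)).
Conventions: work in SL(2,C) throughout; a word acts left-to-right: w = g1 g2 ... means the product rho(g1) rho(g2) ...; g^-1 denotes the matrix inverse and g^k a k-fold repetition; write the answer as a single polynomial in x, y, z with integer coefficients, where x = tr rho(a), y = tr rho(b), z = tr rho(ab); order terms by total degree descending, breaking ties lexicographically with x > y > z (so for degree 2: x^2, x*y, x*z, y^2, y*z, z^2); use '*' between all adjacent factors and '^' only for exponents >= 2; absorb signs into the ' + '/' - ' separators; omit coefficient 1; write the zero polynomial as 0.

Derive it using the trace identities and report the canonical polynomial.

tr(b^-1) = tr(b) = y
tr(b^-2) = tr(b^-1) tr(b) - tr(1) = y^2 - 2
tr(b^-1 a) = tr(a) tr(b) - tr(a b) = x*y - z
tr(b^-2 a) = tr(b^-1 a) tr(b) - tr(b^-1 a b) = x*y^2 - y*z - x
tr(b^-2 a^-1) = tr(b^-2) tr(a) - tr(b^-2 a) = y*z - x
tr(b^-1 a^-1 b^-2) = tr(b^-2 a^-1) tr(b) - tr(b^-2 a^-1 b) = y^2*z - x*y - z
tr(b^-1 a^-1 b^-3) = tr(b^-1 a^-1 b^-2) tr(b) - tr(b^-1 a^-1 b^-1) = y^3*z - x*y^2 - 2*y*z + x
tr(a b a) = tr(a) tr(b a) - tr(b) = x*z - y
reduce: tr(a b a b) = tr(a b) tr(a b) - tr(1) = z^2 - 2
tr(b^-1 a b a) = tr(a b a) tr(b) - tr(a b a b) = x*y*z - y^2 - z^2 + 2
so tr(a b a^-1 b^-1) = tr(b^-1 a b) tr(a) - tr(b^-1 a b a) = -x*y*z + x^2 + y^2 + z^2 - 2
tr(b^-2 a b a^-1) = tr(a b a^-1 b^-1) tr(b) - tr(a b a^-1) = -x*y^2*z + x^2*y + y^3 + y*z^2 - 3*y
tr(b^-2 a b a^-2) = tr(b^-2 a b a^-1) tr(a) - tr(b^-2 a b) = -x^2*y^2*z + x^3*y + x*y^3 + x*y*z^2 - 4*x*y + z
so tr(b^-1 a b a^-2) = tr(a^-1 b^-1 a b) tr(a) - tr(a^-1 b^-1 a b a) = -x^2*y*z + x^3 + x*y^2 + x*z^2 - 3*x
tr(a^-1 b^-3 a b a^-1) = tr(b^-2 a b a^-2) tr(b) - tr(b^-2 a b a^-2 b) = -x^2*y^3*z + x^3*y^2 + x*y^4 + x*y^2*z^2 + x^2*y*z - x^3 - 5*x*y^2 - x*z^2 + y*z + 3*x
tr(a^2) = tr(a) tr(a) - tr(1) = x^2 - 2
reduce: tr(b a^2 b) = tr(b) tr(a^2 b) - tr(a^2) = x*y*z - x^2 - y^2 + 2
so tr(b a^2 b a) = tr(a) tr(b a b a) - tr(b a b) = x*z^2 - y*z - x
so tr(a b a^-1 b a) = tr(b a^2 b) tr(a) - tr(b a^2 b a) = x^2*y*z - x^3 - x*y^2 - x*z^2 + y*z + 3*x
reduce: tr(b a b a b) = tr(b) tr(a b a b) - tr(a b a) = y*z^2 - x*z - y
tr(b a b a b a) = tr(a b) tr(a b a b) - tr(a^-1 b^-1) = z^3 - 3*z
tr(a b a^-1 b a b) = tr(b a b a b) tr(a) - tr(b a b a b a) = x*y*z^2 - x^2*z - z^3 - x*y + 3*z
tr(b^-1 a b a^-1 b a) = tr(a b a^-1 b a) tr(b) - tr(a b a^-1 b a b) = x^2*y^2*z - x^3*y - x*y^3 - 2*x*y*z^2 + x^2*z + y^2*z + z^3 + 4*x*y - 3*z
tr(b^-1 a b a^-1 b a^-1) = tr(b^-1 a b a^-1 b) tr(a) - tr(b^-1 a b a^-1 b a) = -x^2*y^2*z + x^3*y + x*y^3 + 2*x*y*z^2 - x^2*z - y^2*z - z^3 - 3*x*y + 3*z
tr(b^-2 a b a^-1 b a^-1) = tr(b^-1 a b a^-1 b a^-1) tr(b) - tr(b^-1 a b a^-1 b a^-1 b) = -x^2*y^3*z + x^3*y^2 + x*y^4 + 2*x*y^2*z^2 - x^2*y*z - y^3*z - y*z^3 - 4*x*y^2 + 4*y*z + x
so tr(a^-1 b^-3 a b a^-1 b) = tr(b^-2 a b a^-1 b a^-1) tr(b) - tr(b^-2 a b a^-1 b a^-1 b) = -x^2*y^4*z + x^3*y^3 + x*y^5 + 2*x*y^3*z^2 - y^4*z - y^2*z^3 - x^3*y - 5*x*y^3 - 2*x*y*z^2 + x^2*z + 5*y^2*z + z^3 + 4*x*y - 3*z
tr(a^-1 b^-1 a^-1 b^-3 a b) = tr(a^-1 b^-3 a b a^-1) tr(b) - tr(a^-1 b^-3 a b a^-1 b) = -x*y^3*z^2 + x^2*y^2*z + y^4*z + y^2*z^3 + x*y*z^2 - x^2*z - 4*y^2*z - z^3 - x*y + 3*z
reduce: tr(b^-2 a b^-1 a^-1 b^-1 a^-1 b^-1) = tr(a^-1 b^-1 a^-1 b^-3 a) tr(b) - tr(a^-1 b^-1 a^-1 b^-3 a b) = x*y^3*z^2 - x^2*y^2*z - y^2*z^3 - x*y^3 - x*y*z^2 + x^2*z + 2*y^2*z + z^3 + 2*x*y - 3*z
so tr(b^-2 a b^-1 a^-1 b^-1 a^-1) = tr(a b^-1 a^-1 b^-1 a^-1 b^-1) tr(b) - tr(a b^-1 a^-1 b^-1 a^-1) = x*y^2*z^2 - x^2*y*z - y*z^3 - x*y^2 + 2*y*z + x
tr(b^-3 a b^-1 a^-1 b^-1 a^-1 b^-1) = tr(b^-2 a b^-1 a^-1 b^-1 a^-1 b^-1) tr(b) - tr(b^-2 a b^-1 a^-1 b^-1 a^-1) = x*y^4*z^2 - x^2*y^3*z - y^3*z^3 - x*y^4 - 2*x*y^2*z^2 + 2*x^2*y*z + 2*y^3*z + 2*y*z^3 + 3*x*y^2 - 5*y*z - x
tr(b^-5 a b^-1 a^-1 b^-1 a^-1) = tr(b^-3 a b^-1 a^-1 b^-1 a^-1 b^-1) tr(b) - tr(b^-3 a b^-1 a^-1 b^-1 a^-1) = x*y^5*z^2 - x^2*y^4*z - y^4*z^3 - x*y^5 - 3*x*y^3*z^2 + 3*x^2*y^2*z + 2*y^4*z + 3*y^2*z^3 + 4*x*y^3 + x*y*z^2 - x^2*z - 7*y^2*z - z^3 - 3*x*y + 3*z
so tr(b^-3) = tr(b^-2) tr(b) - tr(b^-1) = y^3 - 3*y
tr(b^-4) = tr(b^-3) tr(b) - tr(b^-2) = y^4 - 4*y^2 + 2
reduce: tr(b^-5) = tr(b^-4) tr(b) - tr(b^-3) = y^5 - 5*y^3 + 5*y
tr(b^-6) = tr(b^-5) tr(b) - tr(b^-4) = y^6 - 6*y^4 + 9*y^2 - 2
so tr(a b a b^-2) = tr(b^-1 a b a) tr(b) - tr(b^-1 a b a b) = x*y^2*z - y^3 - y*z^2 - x*z + 3*y
tr(b^-3 a b a) = tr(a b a b^-2) tr(b) - tr(a b a b^-1) = x*y^3*z - y^4 - y^2*z^2 - 2*x*y*z + 4*y^2 + z^2 - 2
reduce: tr(a b a^-1 b^-3) = tr(b^-3 a b) tr(a) - tr(b^-3 a b a) = -x*y^3*z + x^2*y^2 + y^4 + y^2*z^2 + x*y*z - x^2 - 4*y^2 - z^2 + 2
reduce: tr(b^-3 a b a^-1 b^-1) = tr(a b a^-1 b^-3) tr(b) - tr(a b a^-1 b^-2) = -x*y^4*z + x^2*y^3 + y^5 + y^3*z^2 + 2*x*y^2*z - 2*x^2*y - 5*y^3 - 2*y*z^2 + 5*y
reduce: tr(b^-3 a b a^-1 b^-2) = tr(b^-3 a b a^-1 b^-1) tr(b) - tr(b^-3 a b a^-1) = -x*y^5*z + x^2*y^4 + y^6 + y^4*z^2 + 3*x*y^3*z - 3*x^2*y^2 - 6*y^4 - 3*y^2*z^2 - x*y*z + x^2 + 9*y^2 + z^2 - 2
so tr(a^-1 b^-6 a b) = tr(b^-3 a b a^-1 b^-2) tr(b) - tr(b^-3 a b a^-1 b^-1) = -x*y^6*z + x^2*y^5 + y^7 + y^5*z^2 + 4*x*y^4*z - 4*x^2*y^3 - 7*y^5 - 4*y^3*z^2 - 3*x*y^2*z + 3*x^2*y + 14*y^3 + 3*y*z^2 - 7*y
tr(b^-5 a b^-1 a^-1 b^-1) = tr(a^-1 b^-6 a) tr(b) - tr(a^-1 b^-6 a b) = x*y^6*z - x^2*y^5 - y^5*z^2 - 4*x*y^4*z + 4*x^2*y^3 + y^5 + 4*y^3*z^2 + 3*x*y^2*z - 3*x^2*y - 5*y^3 - 3*y*z^2 + 5*y
tr(a^-2 b^-5 a b^-1 a^-1 b^-1) = tr(b^-5 a b^-1 a^-1 b^-1 a^-1) tr(a) - tr(b^-5 a b^-1 a^-1 b^-1) = x^2*y^5*z^2 - x^3*y^4*z - x*y^6*z - x*y^4*z^3 - 3*x^2*y^3*z^2 + y^5*z^2 + 3*x^3*y^2*z + 6*x*y^4*z + 3*x*y^2*z^3 + x^2*y*z^2 - y^5 - 4*y^3*z^2 - x^3*z - 10*x*y^2*z - x*z^3 + 5*y^3 + 3*y*z^2 + 3*x*z - 5*y

x^2*y^5*z^2 - x^3*y^4*z - x*y^6*z - x*y^4*z^3 - 3*x^2*y^3*z^2 + y^5*z^2 + 3*x^3*y^2*z + 6*x*y^4*z + 3*x*y^2*z^3 + x^2*y*z^2 - y^5 - 4*y^3*z^2 - x^3*z - 10*x*y^2*z - x*z^3 + 5*y^3 + 3*y*z^2 + 3*x*z - 5*y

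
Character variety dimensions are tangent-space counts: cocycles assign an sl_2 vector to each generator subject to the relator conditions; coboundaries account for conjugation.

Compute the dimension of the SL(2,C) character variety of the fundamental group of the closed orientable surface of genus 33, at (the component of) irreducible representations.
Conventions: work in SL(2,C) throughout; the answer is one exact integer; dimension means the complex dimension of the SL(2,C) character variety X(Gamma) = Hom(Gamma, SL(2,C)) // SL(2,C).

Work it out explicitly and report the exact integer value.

pi_1 of the closed genus-33 surface has 66 generators bound by the single product-of-commutators relator.
A cocycle assigns one sl_2 vector per generator subject to the relator condition d_2(z) = 0: dim of the unconstrained space is 3*2g = 198.
H^2 = coker(d_2) is dual to H^0 = 0 at irreducible rho (Poincare duality), so d_2 is onto: dim Z^1 = 195.
As always at irreducible rho, dim B^1 = 3.
dim H^1 = 195 - 3 = 192 = dim X.

192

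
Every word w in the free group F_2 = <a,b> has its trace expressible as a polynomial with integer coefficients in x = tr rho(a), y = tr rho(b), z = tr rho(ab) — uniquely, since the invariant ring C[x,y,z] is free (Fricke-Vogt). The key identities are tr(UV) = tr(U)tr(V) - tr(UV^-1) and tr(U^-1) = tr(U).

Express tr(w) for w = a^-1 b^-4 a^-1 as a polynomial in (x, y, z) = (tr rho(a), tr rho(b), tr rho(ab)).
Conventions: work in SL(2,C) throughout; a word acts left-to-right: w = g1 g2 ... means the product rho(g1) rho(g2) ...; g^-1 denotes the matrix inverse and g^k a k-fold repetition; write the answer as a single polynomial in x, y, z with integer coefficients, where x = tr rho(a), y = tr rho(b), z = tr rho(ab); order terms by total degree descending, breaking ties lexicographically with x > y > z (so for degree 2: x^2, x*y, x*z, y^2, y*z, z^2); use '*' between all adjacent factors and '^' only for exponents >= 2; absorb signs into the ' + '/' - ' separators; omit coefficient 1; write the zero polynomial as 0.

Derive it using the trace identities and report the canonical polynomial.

x*y^3*z - x^2*y^2 - y^4 - 2*x*y*z + x^2 + 4*y^2 - 2

tr(b^-1) = tr(b) = y
tr(b^-2) = tr(b^-1) tr(b) - tr(1) = y^2 - 2
tr(b^-3) = tr(b^-2) tr(b) - tr(b^-1) = y^3 - 3*y
tr(b^-4) = tr(b^-3) tr(b) - tr(b^-2) = y^4 - 4*y^2 + 2
tr(b^-1 a) = tr(a) tr(b) - tr(a b) = x*y - z
tr(b^-1 a b^-1) = tr(b^-1 a) tr(b) - tr(b^-1 a b) = x*y^2 - y*z - x
tr(b^-3 a) = tr(b^-1 a b^-1) tr(b) - tr(b^-1 a) = x*y^3 - y^2*z - 2*x*y + z
tr(b^-4 a) = tr(b^-3 a) tr(b) - tr(b^-3 a b) = x*y^4 - y^3*z - 3*x*y^2 + 2*y*z + x
tr(a^-1 b^-4) = tr(b^-4) tr(a) - tr(b^-4 a) = y^3*z - x*y^2 - 2*y*z + x
tr(a^-1 b^-4 a^-1) = tr(a^-1 b^-4) tr(a) - tr(a^-1 b^-4 a) = x*y^3*z - x^2*y^2 - y^4 - 2*x*y*z + x^2 + 4*y^2 - 2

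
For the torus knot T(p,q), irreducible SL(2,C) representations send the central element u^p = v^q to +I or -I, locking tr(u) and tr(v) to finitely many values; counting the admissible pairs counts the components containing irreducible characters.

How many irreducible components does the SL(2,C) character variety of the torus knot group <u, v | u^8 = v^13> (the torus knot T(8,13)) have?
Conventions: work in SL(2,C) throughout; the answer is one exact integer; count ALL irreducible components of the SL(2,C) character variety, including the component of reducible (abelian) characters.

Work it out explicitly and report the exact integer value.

In the torus knot group T(8,13), u^8 = v^13 is central, so an irreducible representation sends it to +I or -I (Schur).
On an irreducible component, tr(u) is locked at 2*cos(pi*alpha/8) for some alpha in 1..7, and tr(v) at 2*cos(pi*beta/13) for some beta in 1..12.
The two central values (-1)^alpha I and (-1)^beta I must be the same matrix, so alpha and beta share a parity.
Counting: 4 odd alphas x 6 odd betas + 3 even alphas x 6 even betas = 24 + 18 = 42.
That is 42 components of irreducible characters, and with the reducible (abelian) component the total is 43.

43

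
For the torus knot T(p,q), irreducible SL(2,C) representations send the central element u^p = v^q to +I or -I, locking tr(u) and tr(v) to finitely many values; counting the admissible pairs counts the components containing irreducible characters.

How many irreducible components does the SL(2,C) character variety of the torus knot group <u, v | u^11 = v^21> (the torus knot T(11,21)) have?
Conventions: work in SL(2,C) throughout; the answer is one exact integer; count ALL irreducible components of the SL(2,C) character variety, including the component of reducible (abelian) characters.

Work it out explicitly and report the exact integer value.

101

In the torus knot group T(11,21), u^11 = v^21 is central, so an irreducible representation sends it to +I or -I (Schur).
On an irreducible component, tr(u) is locked at 2*cos(pi*alpha/11) for some alpha in 1..10, and tr(v) at 2*cos(pi*beta/21) for some beta in 1..20.
Consistency of u^11 = (-1)^alpha I with v^21 = (-1)^beta I forces alpha = beta (mod 2).
Enumerate parity-matched pairs: 5*10 odd-odd plus 5*10 even-even gives 100.
components with irreducible characters: 100; plus the single component of reducible (abelian) characters: total 101.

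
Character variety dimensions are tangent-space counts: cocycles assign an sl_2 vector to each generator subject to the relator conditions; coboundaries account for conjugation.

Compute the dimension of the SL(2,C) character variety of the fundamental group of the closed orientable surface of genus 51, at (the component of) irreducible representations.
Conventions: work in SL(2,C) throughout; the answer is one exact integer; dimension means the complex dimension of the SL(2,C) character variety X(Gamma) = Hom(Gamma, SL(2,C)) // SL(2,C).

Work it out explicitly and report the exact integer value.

Gamma = pi_1(Sigma_51) = < a_1, b_1, ..., a_51, b_51 | prod [a_i, b_i] > has 2g = 102 generators and 1 relator.
Before the relator condition, cocycle space has dim 3*102 = 306.
At an irreducible rho, H^2 = coker(d_2) vanishes (Poincare duality: H^2 is dual to H^0 = invariants = 0), so d_2 is surjective onto sl_2 and dim Z^1 = 306 - 3 = 303.
dim B^1 = 3 (coboundaries, injective at irreducible rho).
Hence dim X = 303 - 3 = 300.

300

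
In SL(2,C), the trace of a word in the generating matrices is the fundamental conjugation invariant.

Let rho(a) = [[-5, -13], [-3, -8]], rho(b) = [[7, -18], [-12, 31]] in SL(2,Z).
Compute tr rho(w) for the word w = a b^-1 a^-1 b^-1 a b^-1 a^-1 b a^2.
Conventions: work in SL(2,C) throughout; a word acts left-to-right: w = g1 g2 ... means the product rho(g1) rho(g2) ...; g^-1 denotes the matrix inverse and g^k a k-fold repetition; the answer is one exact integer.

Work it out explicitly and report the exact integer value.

rho(a) = [[-5, -13], [-3, -8]]
... * rho(b^-1) = [[31, 18], [12, 7]]  ->  [[-311, -181], [-189, -110]]
... * rho(a^-1) = [[-8, 13], [3, -5]]  ->  [[1945, -3138], [1182, -1907]]
... * rho(b^-1) = [[31, 18], [12, 7]]  ->  [[22639, 13044], [13758, 7927]]
... * rho(a) = [[-5, -13], [-3, -8]]  ->  [[-152327, -398659], [-92571, -242270]]
... * rho(b^-1) = [[31, 18], [12, 7]]  ->  [[-9506045, -5532499], [-5776941, -3362168]]
... * rho(a^-1) = [[-8, 13], [3, -5]]  ->  [[59450863, -95916090], [36129024, -58289393]]
... * rho(b) = [[7, -18], [-12, 31]]  ->  [[1567149121, -4043514324], [952375884, -2457293615]]
... * rho(a) = [[-5, -13], [-3, -8]]  ->  [[4294797367, 11975176019], [2610001425, 7277462428]]
... * rho(a) = [[-5, -13], [-3, -8]]  ->  [[-57399514892, -151633773923], [-34882394409, -92149717949]]
tr = -57399514892 + -92149717949 = -149549232841

-149549232841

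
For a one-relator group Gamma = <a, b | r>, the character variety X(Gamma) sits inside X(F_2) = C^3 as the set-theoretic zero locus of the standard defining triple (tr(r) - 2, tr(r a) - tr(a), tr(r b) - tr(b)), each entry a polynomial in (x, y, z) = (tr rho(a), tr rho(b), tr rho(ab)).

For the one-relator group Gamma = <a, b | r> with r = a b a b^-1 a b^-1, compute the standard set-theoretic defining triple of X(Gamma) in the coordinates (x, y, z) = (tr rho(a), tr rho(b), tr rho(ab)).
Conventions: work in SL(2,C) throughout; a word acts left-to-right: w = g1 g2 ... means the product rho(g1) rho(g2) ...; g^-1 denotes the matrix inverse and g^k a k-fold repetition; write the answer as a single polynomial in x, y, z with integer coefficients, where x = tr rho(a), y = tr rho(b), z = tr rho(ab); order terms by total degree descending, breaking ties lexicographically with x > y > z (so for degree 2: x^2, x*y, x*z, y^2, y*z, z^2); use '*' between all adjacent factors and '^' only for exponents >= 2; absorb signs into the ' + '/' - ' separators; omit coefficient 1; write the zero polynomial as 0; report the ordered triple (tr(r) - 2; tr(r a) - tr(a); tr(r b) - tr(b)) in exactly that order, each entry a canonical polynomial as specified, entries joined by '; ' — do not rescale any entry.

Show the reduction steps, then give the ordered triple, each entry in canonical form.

x^2*y^2*z - x*y^3 - 2*x*y*z^2 + y^2*z + z^3 + 2*x*y - 3*z - 2; x^3*y^2*z - x^2*y^3 - 2*x^2*y*z^2 + x*y^2*z + x*z^3 + x^2*y - 2*x*z - x + y; x^2*y*z - x*y^2 - x*z^2 + x - y

apply: trace(a b a) = trace(a) trace(b a) - trace(b)   [square of a] = x*z - y
use: trace(a b a^2) = trace(a) trace(a b a) - trace(a b)   [square of a] = x^2*z - x*y - z
trace(b a b a) = trace(a b) trace(a b) - trace(1)   [split at a repeated a] = z^2 - 2
trace(b a b) = trace(b) trace(a b) - trace(a)   [square of b] = y*z - x
use: trace(a b a^2 b) = trace(a) trace(b a b a) - trace(b a b)   [square of a] = x*z^2 - y*z - x
apply: trace(a b^-1 a b a) = trace(a b a^2) trace(b) - trace(a b a^2 b)   [inverse elimination on b] = x^2*y*z - x*y^2 - x*z^2 + x
trace(a b a b a b) = trace(b a b a) trace(b a) - trace(a b)   [split at a repeated b] = z^3 - 3*z
trace(a b^-1 a b a b) = trace(a b a b a) trace(b) - trace(a b a b a b)   [inverse elimination on b] = x*y*z^2 - y^2*z - z^3 - x*y + 3*z
trace(a b a b^-1 a b^-1) = trace(a b^-1 a b a) trace(b) - trace(a b^-1 a b a b)   [inverse elimination on b] = x^2*y^2*z - x*y^3 - 2*x*y*z^2 + y^2*z + z^3 + 2*x*y - 3*z
use: trace(a^3 b a) = trace(a) trace(b a^3) - trace(b a^2) = x^3*z - x^2*y - 2*x*z + y
use: trace(a^3 b a b) = trace(a) trace(b a b a^2) - trace(b a b a) = x^2*z^2 - x*y*z - x^2 - z^2 + 2
use: trace(a^2 b a b^-1 a) = trace(a^3 b a) trace(b) - trace(a^3 b a b) = x^3*y*z - x^2*y^2 - x^2*z^2 - x*y*z + x^2 + y^2 + z^2 - 2
use: trace(b^2) = trace(b) trace(b) - trace(1) = y^2 - 2
trace(b a^2 b) = trace(a) trace(b^2 a) - trace(b^2) = x*y*z - x^2 - y^2 + 2
trace(a b a^2 b a) = trace(a) trace(b a^2 b a) - trace(b a^2 b) = x^2*z^2 - 2*x*y*z + y^2 - 2
trace(b a b a b) = trace(b) trace(a b a b) - trace(a b a) = y*z^2 - x*z - y
trace(a b a^2 b a b) = trace(a) trace(b a b a b a) - trace(b a b a b) = x*z^3 - y*z^2 - 2*x*z + y
trace(a^2 b a b^-1 a b) = trace(a b a^2 b a) trace(b) - trace(a b a^2 b a b) = x^2*y*z^2 - 2*x*y^2*z - x*z^3 + y^3 + y*z^2 + 2*x*z - 3*y
use: trace(a b a b^-1 a b^-1 a) = trace(a^2 b a b^-1 a) trace(b) - trace(a^2 b a b^-1 a b) = x^3*y^2*z - x^2*y^3 - 2*x^2*y*z^2 + x*y^2*z + x*z^3 + x^2*y - 2*x*z + y
trace(a b a b^-1 a) = trace(a^2 b a) trace(b) - trace(a^2 b a b)   [inverse elimination on b] = x^2*y*z - x*y^2 - x*z^2 + x
assemble the triple (trace(r) - 2; trace(r a) - x; trace(r b) - y)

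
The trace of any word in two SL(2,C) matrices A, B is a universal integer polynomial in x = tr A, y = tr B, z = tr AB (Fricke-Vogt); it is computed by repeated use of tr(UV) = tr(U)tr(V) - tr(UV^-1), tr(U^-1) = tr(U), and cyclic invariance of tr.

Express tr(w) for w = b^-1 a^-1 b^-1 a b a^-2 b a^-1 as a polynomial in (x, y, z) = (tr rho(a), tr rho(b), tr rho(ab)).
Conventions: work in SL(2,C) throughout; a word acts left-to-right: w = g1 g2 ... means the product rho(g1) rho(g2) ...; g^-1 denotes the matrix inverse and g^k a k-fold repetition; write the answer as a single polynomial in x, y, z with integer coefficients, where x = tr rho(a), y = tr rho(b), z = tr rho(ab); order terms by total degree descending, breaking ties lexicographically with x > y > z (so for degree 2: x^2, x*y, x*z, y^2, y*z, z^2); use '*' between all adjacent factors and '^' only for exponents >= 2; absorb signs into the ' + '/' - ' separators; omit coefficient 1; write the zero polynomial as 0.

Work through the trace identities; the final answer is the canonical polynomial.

apply: tr(a^-1 b) = tr(b) * tr(a) - tr(b a)   [inverse elimination on a] = x*y - z
use: tr(a^-1 b a^-1) = tr(a^-1 b) * tr(a) - tr(a^-1 b a)   [inverse elimination on a] = x^2*y - x*z - y
use: tr(a^-2 b a^-1) = tr(a^-1 b a^-1) * tr(a) - tr(a^-1 b)   [inverse elimination on a] = x^3*y - x^2*z - 2*x*y + z
use: tr(b^2) = tr(b) * tr(b) - tr(1)   [square of b] = y^2 - 2
apply: tr(b^2 a) = tr(b) * tr(a b) - tr(a)   [square of b] = y*z - x
tr(a^-1 b^2) = tr(b^2) * tr(a) - tr(b^2 a)   [inverse elimination on a] = x*y^2 - y*z - x
tr(b a^-2 b) = tr(a^-1 b^2) * tr(a) - tr(a^-1 b^2 a)   [inverse elimination on a] = x^2*y^2 - x*y*z - x^2 - y^2 + 2
tr(b^2 a b) = tr(b) * tr(a b^2) - tr(a b)   [square of b] = y^2*z - x*y - z
use: tr(a b a b) = tr(a b) * tr(a b) - tr(1)   [split at a repeated a] = z^2 - 2
use: tr(a b a) = tr(a) * tr(b a) - tr(b)   [square of a] = x*z - y
tr(b^2 a b a) = tr(b) * tr(a b a b) - tr(a b a)   [square of b] = y*z^2 - x*z - y
tr(b^2 a b a^-1) = tr(b^2 a b) * tr(a) - tr(b^2 a b a)   [inverse elimination on a] = x*y^2*z - x^2*y - y*z^2 + y
tr(b a b a^-2 b) = tr(b^2 a b a^-1) * tr(a) - tr(b^2 a b)   [inverse elimination on a] = x^2*y^2*z - x^3*y - x*y*z^2 - y^2*z + 2*x*y + z
tr(b^2 a b a b) = tr(b) * tr(a b a b^2) - tr(a b a b)   [square of b] = y^2*z^2 - x*y*z - y^2 - z^2 + 2
use: tr(a b a b a b) = tr(b a) * tr(b a b a) - tr(b^-1 a^-1)   [split at a repeated b] = z^3 - 3*z
tr(a b a b a) = tr(a) * tr(b a b a) - tr(b a b)   [square of a] = x*z^2 - y*z - x
use: tr(b^2 a b a b a) = tr(b) * tr(a b a b a b) - tr(a b a b a)   [square of b] = y*z^3 - x*z^2 - 2*y*z + x
tr(a^-1 b^2 a b a b) = tr(b^2 a b a b) * tr(a) - tr(b^2 a b a b a)   [inverse elimination on a] = x*y^2*z^2 - x^2*y*z - y*z^3 - x*y^2 + 2*y*z + x
tr(b a b a b a^-2 b) = tr(a^-1 b^2 a b a b) * tr(a) - tr(a^-1 b^2 a b a b a)   [inverse elimination on a] = x^2*y^2*z^2 - x^3*y*z - x*y*z^3 - x^2*y^2 - y^2*z^2 + 3*x*y*z + x^2 + y^2 + z^2 - 2
tr(b a b a b a b a) = tr(b a b a b a) * tr(b a) - tr(a b a b)   [split at a repeated b] = z^4 - 4*z^2 + 2
tr(b a b a b a b a^-1) = tr(b a b a b a b) * tr(a) - tr(b a b a b a b a)   [inverse elimination on a] = x*y*z^3 - x^2*z^2 - z^4 - 2*x*y*z + x^2 + 4*z^2 - 2
tr(b a b a b a^-2 b a) = tr(b a b a b a b a^-1) * tr(a) - tr(b a b a b a b)   [inverse elimination on a] = x^2*y*z^3 - x^3*z^2 - x*z^4 - 2*x^2*y*z - y*z^3 + x^3 + 5*x*z^2 + 2*y*z - 3*x
tr(a b a b a^-2 b a^-1 b) = tr(b a b a b a^-2 b) * tr(a) - tr(b a b a b a^-2 b a)   [inverse elimination on a] = x^3*y^2*z^2 - x^4*y*z - 2*x^2*y*z^3 - x^3*y^2 + x^3*z^2 - x*y^2*z^2 + x*z^4 + 5*x^2*y*z + y*z^3 + x*y^2 - 4*x*z^2 - 2*y*z + x
tr(b a b a^-2 b a^-1 b^-1 a) = tr(a b a b a^-2 b a^-1) * tr(b) - tr(a b a b a^-2 b a^-1 b)   [inverse elimination on b] = -x^3*y^2*z^2 + x^4*y*z + x^2*y^3*z + 2*x^2*y*z^3 - x^3*z^2 - x*z^4 - 5*x^2*y*z - y^3*z - y*z^3 + x*y^2 + 4*x*z^2 + 3*y*z - x
apply: tr(a b a^-2 b a^-1 b^-1 a^-1 b) = tr(b a b a^-2 b a^-1 b^-1) * tr(a) - tr(b a b a^-2 b a^-1 b^-1 a)   [inverse elimination on a] = x^3*y^2*z^2 - x^4*y*z - x^2*y^3*z - 2*x^2*y*z^3 + x^3*y^2 + x^3*z^2 + x*z^4 + 4*x^2*y*z + y^3*z + y*z^3 - x^3 - 2*x*y^2 - 4*x*z^2 - 3*y*z + 3*x
apply: tr(b^-1 a^-1 b^-1 a b a^-2 b a^-1) = tr(a b a^-2 b a^-1 b^-1 a^-1) * tr(b) - tr(a b a^-2 b a^-1 b^-1 a^-1 b)   [inverse elimination on b] = -x^3*y^2*z^2 + x^4*y*z + x^2*y^3*z + 2*x^2*y*z^3 - x^3*z^2 - x*z^4 - 5*x^2*y*z - y^3*z - y*z^3 + x^3 + 4*x*z^2 + 4*y*z - 3*x

-x^3*y^2*z^2 + x^4*y*z + x^2*y^3*z + 2*x^2*y*z^3 - x^3*z^2 - x*z^4 - 5*x^2*y*z - y^3*z - y*z^3 + x^3 + 4*x*z^2 + 4*y*z - 3*x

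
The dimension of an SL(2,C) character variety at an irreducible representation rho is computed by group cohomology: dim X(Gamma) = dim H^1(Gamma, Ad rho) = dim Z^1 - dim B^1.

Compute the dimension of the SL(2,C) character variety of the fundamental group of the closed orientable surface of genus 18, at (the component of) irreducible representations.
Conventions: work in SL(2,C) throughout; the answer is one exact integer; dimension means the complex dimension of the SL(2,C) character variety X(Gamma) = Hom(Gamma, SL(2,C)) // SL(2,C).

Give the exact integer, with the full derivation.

102

pi_1 of the closed genus-18 surface has 36 generators bound by the single product-of-commutators relator.
A cocycle assigns one sl_2 vector per generator subject to the relator condition d_2(z) = 0: dim of the unconstrained space is 3*2g = 108.
H^2 = coker(d_2) is dual to H^0 = 0 at irreducible rho (Poincare duality), so d_2 is onto: dim Z^1 = 105.
As always at irreducible rho, dim B^1 = 3.
dim X = dim H^1 = 105 - 3 = 102.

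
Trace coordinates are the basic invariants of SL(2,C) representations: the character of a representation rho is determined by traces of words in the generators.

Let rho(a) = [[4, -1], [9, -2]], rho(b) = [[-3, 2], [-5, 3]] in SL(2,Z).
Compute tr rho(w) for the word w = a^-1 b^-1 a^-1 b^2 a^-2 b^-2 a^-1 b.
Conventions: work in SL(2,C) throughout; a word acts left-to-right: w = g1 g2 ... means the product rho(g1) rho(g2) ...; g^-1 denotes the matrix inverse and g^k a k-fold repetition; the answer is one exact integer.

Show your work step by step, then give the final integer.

rho(a^-1) = [[-2, 1], [-9, 4]]
... * rho(b^-1) = [[3, -2], [5, -3]]  ->  [[-1, 1], [-7, 6]]
... * rho(a^-1) = [[-2, 1], [-9, 4]]  ->  [[-7, 3], [-40, 17]]
... * rho(b) = [[-3, 2], [-5, 3]]  ->  [[6, -5], [35, -29]]
... * rho(b) = [[-3, 2], [-5, 3]]  ->  [[7, -3], [40, -17]]
... * rho(a^-1) = [[-2, 1], [-9, 4]]  ->  [[13, -5], [73, -28]]
... * rho(a^-1) = [[-2, 1], [-9, 4]]  ->  [[19, -7], [106, -39]]
... * rho(b^-1) = [[3, -2], [5, -3]]  ->  [[22, -17], [123, -95]]
... * rho(b^-1) = [[3, -2], [5, -3]]  ->  [[-19, 7], [-106, 39]]
... * rho(a^-1) = [[-2, 1], [-9, 4]]  ->  [[-25, 9], [-139, 50]]
... * rho(b) = [[-3, 2], [-5, 3]]  ->  [[30, -23], [167, -128]]
tr = 30 + -128 = -98

-98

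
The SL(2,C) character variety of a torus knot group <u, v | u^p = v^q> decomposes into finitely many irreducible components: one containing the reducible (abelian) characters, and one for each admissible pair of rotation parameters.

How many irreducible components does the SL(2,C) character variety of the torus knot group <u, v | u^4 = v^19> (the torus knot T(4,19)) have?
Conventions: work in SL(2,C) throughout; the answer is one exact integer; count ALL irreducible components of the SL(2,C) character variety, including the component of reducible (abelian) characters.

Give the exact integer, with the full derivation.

For T(4,19): irreducibility forces the central element u^4 = v^19 to one of +I, -I.
This locks tr(u) to 2*cos(pi*alpha/4), alpha in 1..3, and tr(v) to 2*cos(pi*beta/19), beta in 1..18, on each component of irreducible characters.
u^4 = (-1)^alpha I and v^19 = (-1)^beta I must agree, so alpha and beta have equal parity.
count pairs: odd alpha (2 choices) x odd beta (9), plus even alpha (1) x even beta (9): 2*9 + 1*9 = 27.
That is 27 components of irreducible characters, and with the reducible (abelian) component the total is 28.

28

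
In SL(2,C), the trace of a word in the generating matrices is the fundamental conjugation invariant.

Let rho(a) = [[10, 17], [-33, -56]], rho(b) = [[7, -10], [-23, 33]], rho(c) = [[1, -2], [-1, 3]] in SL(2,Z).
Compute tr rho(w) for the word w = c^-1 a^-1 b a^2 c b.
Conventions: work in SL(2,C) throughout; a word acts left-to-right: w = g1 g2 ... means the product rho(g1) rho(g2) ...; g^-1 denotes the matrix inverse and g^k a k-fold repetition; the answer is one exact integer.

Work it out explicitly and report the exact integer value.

145432

rho(c^-1) = [[3, 2], [1, 1]]
... * rho(a^-1) = [[-56, -17], [33, 10]]  ->  [[-102, -31], [-23, -7]]
... * rho(b) = [[7, -10], [-23, 33]]  ->  [[-1, -3], [0, -1]]
... * rho(a) = [[10, 17], [-33, -56]]  ->  [[89, 151], [33, 56]]
... * rho(a) = [[10, 17], [-33, -56]]  ->  [[-4093, -6943], [-1518, -2575]]
... * rho(c) = [[1, -2], [-1, 3]]  ->  [[2850, -12643], [1057, -4689]]
... * rho(b) = [[7, -10], [-23, 33]]  ->  [[310739, -445719], [115246, -165307]]
tr = 310739 + -165307 = 145432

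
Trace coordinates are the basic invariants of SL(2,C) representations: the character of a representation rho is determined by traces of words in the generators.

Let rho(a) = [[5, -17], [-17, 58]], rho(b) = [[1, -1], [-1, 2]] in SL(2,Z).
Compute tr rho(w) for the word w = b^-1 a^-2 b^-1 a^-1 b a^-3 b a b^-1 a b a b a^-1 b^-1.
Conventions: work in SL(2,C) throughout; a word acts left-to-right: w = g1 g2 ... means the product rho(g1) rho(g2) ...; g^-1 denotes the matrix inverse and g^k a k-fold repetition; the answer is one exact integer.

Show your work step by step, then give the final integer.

3606128520367481759

rho(b^-1) = [[2, 1], [1, 1]]
... * rho(a^-1) = [[58, 17], [17, 5]]  ->  [[133, 39], [75, 22]]
... * rho(a^-1) = [[58, 17], [17, 5]]  ->  [[8377, 2456], [4724, 1385]]
... * rho(b^-1) = [[2, 1], [1, 1]]  ->  [[19210, 10833], [10833, 6109]]
... * rho(a^-1) = [[58, 17], [17, 5]]  ->  [[1298341, 380735], [732167, 214706]]
... * rho(b) = [[1, -1], [-1, 2]]  ->  [[917606, -536871], [517461, -302755]]
... * rho(a^-1) = [[58, 17], [17, 5]]  ->  [[44094341, 12914947], [24865903, 7283062]]
... * rho(a^-1) = [[58, 17], [17, 5]]  ->  [[2777025877, 814178532], [1566034428, 459135661]]
... * rho(a^-1) = [[58, 17], [17, 5]]  ->  [[174908535910, 51280332569], [98635303061, 28918263581]]
... * rho(b) = [[1, -1], [-1, 2]]  ->  [[123628203341, -72347870772], [69717039480, -40798775899]]
... * rho(a) = [[5, -17], [-17, 58]]  ->  [[1848054819829, -6297855961573], [1042164387683, -3551518673302]]
... * rho(b^-1) = [[2, 1], [1, 1]]  ->  [[-2601746321915, -4449801141744], [-1467189897936, -2509354285619]]
... * rho(a) = [[5, -17], [-17, 58]]  ->  [[62637887800073, -213858778748597], [35323073365843, -120600320300990]]
... * rho(b) = [[1, -1], [-1, 2]]  ->  [[276496666548670, -490355445297267], [155923393666833, -276523713967823]]
... * rho(a) = [[5, -17], [-17, 58]]  ->  [[9718525902796889, -33141059158568876], [5480520105787156, -18689073102469895]]
... * rho(b) = [[1, -1], [-1, 2]]  ->  [[42859585061365765, -76000644219934641], [24169593208257051, -42858666310726946]]
... * rho(a^-1) = [[58, 17], [17, 5]]  ->  [[1193844981820325473, 348609724943544800], [673239078796550876, 196589752986735137]]
... * rho(b^-1) = [[2, 1], [1, 1]]  ->  [[2736299688584195746, 1542454706763870273], [1543067910579836889, 869828831783286013]]
tr = 2736299688584195746 + 869828831783286013 = 3606128520367481759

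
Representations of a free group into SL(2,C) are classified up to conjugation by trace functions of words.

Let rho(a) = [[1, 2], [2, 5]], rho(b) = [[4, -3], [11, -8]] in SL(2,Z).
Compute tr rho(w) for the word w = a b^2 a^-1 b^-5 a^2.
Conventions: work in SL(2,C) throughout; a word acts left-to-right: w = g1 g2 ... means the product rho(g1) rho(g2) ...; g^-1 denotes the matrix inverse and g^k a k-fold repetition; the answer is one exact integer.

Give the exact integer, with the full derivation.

936156

rho(a) = [[1, 2], [2, 5]]
... * rho(b) = [[4, -3], [11, -8]]  ->  [[26, -19], [63, -46]]
... * rho(b) = [[4, -3], [11, -8]]  ->  [[-105, 74], [-254, 179]]
... * rho(a^-1) = [[5, -2], [-2, 1]]  ->  [[-673, 284], [-1628, 687]]
... * rho(b^-1) = [[-8, 3], [-11, 4]]  ->  [[2260, -883], [5467, -2136]]
... * rho(b^-1) = [[-8, 3], [-11, 4]]  ->  [[-8367, 3248], [-20240, 7857]]
... * rho(b^-1) = [[-8, 3], [-11, 4]]  ->  [[31208, -12109], [75493, -29292]]
... * rho(b^-1) = [[-8, 3], [-11, 4]]  ->  [[-116465, 45188], [-281732, 109311]]
... * rho(b^-1) = [[-8, 3], [-11, 4]]  ->  [[434652, -168643], [1051435, -407952]]
... * rho(a) = [[1, 2], [2, 5]]  ->  [[97366, 26089], [235531, 63110]]
... * rho(a) = [[1, 2], [2, 5]]  ->  [[149544, 325177], [361751, 786612]]
tr = 149544 + 786612 = 936156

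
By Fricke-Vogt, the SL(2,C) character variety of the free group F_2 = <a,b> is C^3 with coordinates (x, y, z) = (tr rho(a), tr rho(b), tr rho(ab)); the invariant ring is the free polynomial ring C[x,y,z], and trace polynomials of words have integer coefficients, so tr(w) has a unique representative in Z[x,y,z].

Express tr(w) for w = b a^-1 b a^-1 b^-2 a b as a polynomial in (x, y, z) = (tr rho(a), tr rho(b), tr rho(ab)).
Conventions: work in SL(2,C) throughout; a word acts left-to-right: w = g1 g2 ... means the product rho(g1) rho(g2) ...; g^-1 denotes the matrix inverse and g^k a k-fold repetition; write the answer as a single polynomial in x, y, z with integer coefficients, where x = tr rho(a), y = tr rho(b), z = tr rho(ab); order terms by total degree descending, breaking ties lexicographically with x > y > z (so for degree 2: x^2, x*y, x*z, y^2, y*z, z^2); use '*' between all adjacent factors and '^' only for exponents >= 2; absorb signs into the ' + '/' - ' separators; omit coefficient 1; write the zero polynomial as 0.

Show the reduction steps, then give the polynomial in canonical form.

trace(b a b) = trace(b) * trace(a b) - trace(a)   [square of b] = y*z - x
trace(b^3 a) = trace(b) * trace(b a b) - trace(b a)   [square of b] = y^2*z - x*y - z
apply: trace(b^2) = trace(b) * trace(b) - trace(1)   [square of b] = y^2 - 2
trace(b^3) = trace(b) * trace(b^2) - trace(b)   [square of b] = y^3 - 3*y
apply: trace(a b^3 a) = trace(a) * trace(b^3 a) - trace(b^3)   [square of a] = x*y^2*z - x^2*y - y^3 - x*z + 3*y
apply: trace(a b a b) = trace(b a) * trace(b a) - trace(1)   [split at a repeated b] = z^2 - 2
apply: trace(a b a) = trace(a) * trace(b a) - trace(b)   [square of a] = x*z - y
trace(a b a b^2) = trace(b) * trace(a b a b) - trace(a b a)   [square of b] = y*z^2 - x*z - y
apply: trace(a b^3 a b) = trace(b) * trace(a b a b^2) - trace(a b a b)   [square of b] = y^2*z^2 - x*y*z - y^2 - z^2 + 2
trace(b^-1 a b^3 a) = trace(a b^3 a) * trace(b) - trace(a b^3 a b)   [inverse elimination on b] = x*y^3*z - x^2*y^2 - y^4 - y^2*z^2 + 4*y^2 + z^2 - 2
apply: trace(b^-2 a b^3 a) = trace(b^-1 a b^3 a) * trace(b) - trace(b^-1 a b^3 a b)   [inverse elimination on b] = x*y^4*z - x^2*y^3 - y^5 - y^3*z^2 - x*y^2*z + x^2*y + 5*y^3 + y*z^2 + x*z - 5*y
trace(b a^-1 b^-2 a b^2) = trace(b^-2 a b^3) * trace(a) - trace(b^-2 a b^3 a)   [inverse elimination on a] = -x*y^4*z + x^2*y^3 + y^5 + y^3*z^2 + x*y^2*z - x^2*y - 5*y^3 - y*z^2 + 5*y
use: trace(a b^2 a) = trace(a) * trace(b^2 a) - trace(b^2)   [square of a] = x*y*z - x^2 - y^2 + 2
trace(b a b^2 a b) = trace(b) * trace(a b^2 a b) - trace(a b^2 a)   [square of b] = y^2*z^2 - 2*x*y*z + x^2 - 2
trace(a b a b a b) = trace(b a) * trace(b a b a) - trace(b^-1 a^-1)   [split at a repeated b] = z^3 - 3*z
trace(a b a b a) = trace(a) * trace(b a b a) - trace(b a b)   [square of a] = x*z^2 - y*z - x
apply: trace(b a b^2 a b a) = trace(b) * trace(a b a b a b) - trace(a b a b a)   [square of b] = y*z^3 - x*z^2 - 2*y*z + x
use: trace(a b^2 a b a^-1 b) = trace(b a b^2 a b) * trace(a) - trace(b a b^2 a b a)   [inverse elimination on a] = x*y^2*z^2 - 2*x^2*y*z - y*z^3 + x^3 + x*z^2 + 2*y*z - 3*x
trace(a b^2 a b a^-1 b^-1) = trace(a b^2 a b a^-1) * trace(b) - trace(a b^2 a b a^-1 b)   [inverse elimination on b] = -x*y^2*z^2 + 2*x^2*y*z + y^3*z + y*z^3 - x^3 - x*y^2 - x*z^2 - 3*y*z + 3*x
trace(b a^-1 b^-2 a b^2 a) = trace(a b^2 a b a^-1 b^-1) * trace(b) - trace(a b^2 a b a^-1)   [inverse elimination on b] = -x*y^3*z^2 + 2*x^2*y^2*z + y^4*z + y^2*z^3 - x^3*y - x*y^3 - x*y*z^2 - 4*y^2*z + 4*x*y + z
use: trace(b a^-1 b a^-1 b^-2 a b) = trace(b a^-1 b^-2 a b^2) * trace(a) - trace(b a^-1 b^-2 a b^2 a)   [inverse elimination on a] = -x^2*y^4*z + x^3*y^3 + x*y^5 + 2*x*y^3*z^2 - x^2*y^2*z - y^4*z - y^2*z^3 - 4*x*y^3 + 4*y^2*z + x*y - z

-x^2*y^4*z + x^3*y^3 + x*y^5 + 2*x*y^3*z^2 - x^2*y^2*z - y^4*z - y^2*z^3 - 4*x*y^3 + 4*y^2*z + x*y - z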